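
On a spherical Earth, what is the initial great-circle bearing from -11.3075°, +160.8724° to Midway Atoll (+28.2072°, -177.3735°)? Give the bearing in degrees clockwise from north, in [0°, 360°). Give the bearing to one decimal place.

Δλ = -177.3735 − 160.8724 = -338.2459°; wrapped into (−180°, 180°]: 21.7541°.
θ = atan2( sin Δλ · cos φ₂ , cos φ₁ · sin φ₂ − sin φ₁ · cos φ₂ · cos Δλ )
  = atan2(0.32661, 0.62397) = 27.629° → normalised to [0°, 360°): 27.629°.

27.6°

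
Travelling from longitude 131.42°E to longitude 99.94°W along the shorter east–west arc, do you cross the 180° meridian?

Naïve |-99.94 − 131.42| = 231.36° > 180°, so the shorter arc goes the other way round — across 180°.
Signed shortest Δλ = ((-99.94 − 131.42 + 180) mod 360) − 180 = 128.64°.
Going east by 128.64° from +131.42° passes through 180° before reaching -99.94°.

Yes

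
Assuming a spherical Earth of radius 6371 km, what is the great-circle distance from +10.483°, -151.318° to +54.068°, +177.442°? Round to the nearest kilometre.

5577 km

Δλ = 177.442 − -151.318 = 328.760°; wrapped into (−180°, 180°]: -31.240°.
Δφ = 54.068 − 10.483 = 43.585°.
a = sin²(Δφ/2) + cos φ₁ · cos φ₂ · sin²(Δλ/2) = 0.179658.
c = 2·atan2(√a, √(1−a)) = 0.87541 rad → d = 6371·c ≈ 5577.22 km.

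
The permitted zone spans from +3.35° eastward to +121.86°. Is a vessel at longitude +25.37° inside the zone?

Yes

Band width going east from +3.35° to +121.86°: ((121.86 − 3.35) mod 360) = 118.51°.
Offset of +25.37° east of the west edge: ((25.37 − 3.35) mod 360) = 22.02°.
22.02° ≤ 118.51° ⇒ inside.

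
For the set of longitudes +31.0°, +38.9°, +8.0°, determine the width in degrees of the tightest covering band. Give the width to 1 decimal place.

Sort the longitudes: +8.0°, +31.0°, +38.9°.
Eastward gaps between consecutive values (wrapping around): 23.0°, 7.9°, 329.1°.
Largest gap = 329.1° ⇒ minimal covering band is its complement: 360° − 329.1° = 30.9°.
Band runs from +8.0° eastward to +38.9°.

30.9°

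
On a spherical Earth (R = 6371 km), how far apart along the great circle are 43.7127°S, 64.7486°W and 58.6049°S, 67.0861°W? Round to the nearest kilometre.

1664 km

Δλ = -67.0861 − -64.7486 = -2.3375°.
Δφ = -58.6049 − -43.7127 = -14.8922°.
a = sin²(Δφ/2) + cos φ₁ · cos φ₂ · sin²(Δλ/2) = 0.016951.
c = 2·atan2(√a, √(1−a)) = 0.26113 rad → d = 6371·c ≈ 1663.69 km.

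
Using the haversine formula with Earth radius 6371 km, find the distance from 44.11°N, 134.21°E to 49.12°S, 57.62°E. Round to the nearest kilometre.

Δλ = 57.62 − 134.21 = -76.59°.
Δφ = -49.12 − 44.11 = -93.23°.
a = sin²(Δφ/2) + cos φ₁ · cos φ₂ · sin²(Δλ/2) = 0.708640.
c = 2·atan2(√a, √(1−a)) = 2.00125 rad → d = 6371·c ≈ 12749.94 km.

12750 km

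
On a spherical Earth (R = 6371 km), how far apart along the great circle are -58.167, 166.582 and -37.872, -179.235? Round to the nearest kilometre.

2479 km

Δλ = -179.235 − 166.582 = -345.817°; wrapped into (−180°, 180°]: 14.183°.
Δφ = -37.872 − -58.167 = 20.295°.
a = sin²(Δφ/2) + cos φ₁ · cos φ₂ · sin²(Δλ/2) = 0.037386.
c = 2·atan2(√a, √(1−a)) = 0.38916 rad → d = 6371·c ≈ 2479.34 km.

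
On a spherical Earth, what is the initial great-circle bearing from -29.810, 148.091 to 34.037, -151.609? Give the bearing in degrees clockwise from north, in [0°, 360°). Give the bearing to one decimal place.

Δλ = -151.609 − 148.091 = -299.700°; wrapped into (−180°, 180°]: 60.300°.
θ = atan2( sin Δλ · cos φ₂ , cos φ₁ · sin φ₂ − sin φ₁ · cos φ₂ · cos Δλ )
  = atan2(0.71981, 0.68977) = 46.221° → normalised to [0°, 360°): 46.221°.

46.2°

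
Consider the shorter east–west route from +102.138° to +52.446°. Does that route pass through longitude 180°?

No

Signed shortest Δλ = ((52.446 − 102.138 + 180) mod 360) − 180 = -49.692°.
Going west by 49.692° from +102.138° reaches +52.446° without touching 180°.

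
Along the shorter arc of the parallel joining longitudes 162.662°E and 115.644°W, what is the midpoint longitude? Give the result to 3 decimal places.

Signed shortest Δλ from +162.662° to -115.644° is +81.694°.
Midpoint longitude = +162.662° + (+81.694°)/2 = +162.662° + 40.847° = +203.509°.
Normalise into (−180°, 180°]: -156.491°.
(The naïve average (+162.662 + -115.644)/2 = 23.509° is on the wrong side of the globe.)

156.491°W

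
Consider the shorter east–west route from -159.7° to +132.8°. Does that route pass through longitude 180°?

Naïve |132.8 − -159.7| = 292.5° > 180°, so the shorter arc goes the other way round — across 180°.
Signed shortest Δλ = ((132.8 − -159.7 + 180) mod 360) − 180 = -67.5°.
Going west by 67.5° from -159.7° passes through 180° before reaching +132.8°.

Yes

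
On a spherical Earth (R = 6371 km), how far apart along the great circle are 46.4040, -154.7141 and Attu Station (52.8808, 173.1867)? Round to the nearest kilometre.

Δλ = 173.1867 − -154.7141 = 327.9008°; wrapped into (−180°, 180°]: -32.0992°.
Δφ = 52.8808 − 46.4040 = 6.4768°.
a = sin²(Δφ/2) + cos φ₁ · cos φ₂ · sin²(Δλ/2) = 0.034999.
c = 2·atan2(√a, √(1−a)) = 0.37638 rad → d = 6371·c ≈ 2397.90 km.

2398 km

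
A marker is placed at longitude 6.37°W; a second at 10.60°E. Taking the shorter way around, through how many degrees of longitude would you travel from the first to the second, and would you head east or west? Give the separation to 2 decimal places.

Raw difference: 10.60 − -6.37 = 16.97°.
Normalise into (−180°, 180°]: 16.97° stays 16.97°.
Positive ⇒ the second point lies to the east; separation 16.97°.

16.97° east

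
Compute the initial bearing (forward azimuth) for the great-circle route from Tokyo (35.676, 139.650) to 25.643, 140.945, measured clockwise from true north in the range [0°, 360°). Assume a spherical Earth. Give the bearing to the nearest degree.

Δλ = 140.945 − 139.650 = 1.295°.
θ = atan2( sin Δλ · cos φ₂ , cos φ₁ · sin φ₂ − sin φ₁ · cos φ₂ · cos Δλ )
  = atan2(0.02037, -0.17408) = 173.325° → normalised to [0°, 360°): 173.325°.

173°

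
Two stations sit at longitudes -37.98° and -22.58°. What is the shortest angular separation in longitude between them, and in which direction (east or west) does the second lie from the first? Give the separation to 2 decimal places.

15.40° east

Raw difference: -22.58 − -37.98 = 15.4°.
Normalise into (−180°, 180°]: 15.4° stays 15.4°.
Positive ⇒ the second point lies to the east; separation 15.40°.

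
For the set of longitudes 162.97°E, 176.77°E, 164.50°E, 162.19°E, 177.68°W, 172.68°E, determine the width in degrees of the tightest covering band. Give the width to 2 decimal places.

20.13°

Sort the longitudes: -177.68°, +162.19°, +162.97°, +164.50°, +172.68°, +176.77°.
Eastward gaps between consecutive values (wrapping around): 339.87°, 0.78°, 1.53°, 8.18°, 4.09°, 5.55°.
Largest gap = 339.87° ⇒ minimal covering band is its complement: 360° − 339.87° = 20.13°.
Band runs from +162.19° eastward to -177.68°, crossing the antimeridian.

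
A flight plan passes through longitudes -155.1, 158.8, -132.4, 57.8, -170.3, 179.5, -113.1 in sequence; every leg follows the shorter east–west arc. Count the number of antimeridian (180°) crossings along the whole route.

6

Leg 1: -155.1° → +158.8°, shortest Δλ = -46.1° (west) — crosses 180°.
Leg 2: +158.8° → -132.4°, shortest Δλ = 68.8° (east) — crosses 180°.
Leg 3: -132.4° → +57.8°, shortest Δλ = -169.8° (west) — crosses 180°.
Leg 4: +57.8° → -170.3°, shortest Δλ = 131.9° (east) — crosses 180°.
Leg 5: -170.3° → +179.5°, shortest Δλ = -10.2° (west) — crosses 180°.
Leg 6: +179.5° → -113.1°, shortest Δλ = 67.4° (east) — crosses 180°.
Total crossings: 6.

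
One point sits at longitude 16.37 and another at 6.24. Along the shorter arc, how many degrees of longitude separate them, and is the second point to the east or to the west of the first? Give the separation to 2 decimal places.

Raw difference: 6.24 − 16.37 = -10.13°.
Normalise into (−180°, 180°]: -10.13° stays -10.13°.
Negative ⇒ the second point lies to the west; separation 10.13°.

10.13° west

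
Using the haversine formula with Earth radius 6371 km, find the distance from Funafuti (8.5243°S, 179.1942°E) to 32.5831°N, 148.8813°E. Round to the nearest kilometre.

5587 km

Δλ = 148.8813 − 179.1942 = -30.3129°.
Δφ = 32.5831 − -8.5243 = 41.1074°.
a = sin²(Δφ/2) + cos φ₁ · cos φ₂ · sin²(Δλ/2) = 0.180225.
c = 2·atan2(√a, √(1−a)) = 0.87688 rad → d = 6371·c ≈ 5586.62 km.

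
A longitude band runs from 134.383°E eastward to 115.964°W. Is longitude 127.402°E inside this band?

No

Band width going east from +134.383° to -115.964°: ((-115.964 − 134.383) mod 360) = 109.653°.
Offset of +127.402° east of the west edge: ((127.402 − 134.383) mod 360) = 353.019°.
353.019° > 109.653° ⇒ outside.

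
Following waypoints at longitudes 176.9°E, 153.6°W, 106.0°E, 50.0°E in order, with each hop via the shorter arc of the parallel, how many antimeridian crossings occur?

Leg 1: +176.9° → -153.6°, shortest Δλ = 29.5° (east) — crosses 180°.
Leg 2: -153.6° → +106.0°, shortest Δλ = -100.4° (west) — crosses 180°.
Leg 3: +106.0° → +50.0°, shortest Δλ = -56.0° (west) — does not cross 180°.
Total crossings: 2.

2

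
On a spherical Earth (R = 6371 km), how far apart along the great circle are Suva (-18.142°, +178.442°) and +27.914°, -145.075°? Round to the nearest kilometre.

6453 km

Δλ = -145.075 − 178.442 = -323.517°; wrapped into (−180°, 180°]: 36.483°.
Δφ = 27.914 − -18.142 = 46.056°.
a = sin²(Δφ/2) + cos φ₁ · cos φ₂ · sin²(Δλ/2) = 0.235301.
c = 2·atan2(√a, √(1−a)) = 1.01291 rad → d = 6371·c ≈ 6453.23 km.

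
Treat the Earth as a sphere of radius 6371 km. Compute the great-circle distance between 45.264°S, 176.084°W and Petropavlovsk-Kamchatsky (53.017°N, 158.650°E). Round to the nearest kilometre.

Δλ = 158.650 − -176.084 = 334.734°; wrapped into (−180°, 180°]: -25.266°.
Δφ = 53.017 − -45.264 = 98.281°.
a = sin²(Δφ/2) + cos φ₁ · cos φ₂ · sin²(Δλ/2) = 0.592267.
c = 2·atan2(√a, √(1−a)) = 1.75639 rad → d = 6371·c ≈ 11189.98 km.

11190 km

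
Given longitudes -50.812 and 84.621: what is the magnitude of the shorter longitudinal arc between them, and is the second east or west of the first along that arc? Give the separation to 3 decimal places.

Raw difference: 84.621 − -50.812 = 135.433°.
Normalise into (−180°, 180°]: 135.433° stays 135.433°.
Positive ⇒ the second point lies to the east; separation 135.433°.

135.433° east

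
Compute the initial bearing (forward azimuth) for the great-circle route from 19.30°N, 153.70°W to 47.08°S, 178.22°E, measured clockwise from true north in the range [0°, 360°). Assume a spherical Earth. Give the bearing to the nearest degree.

Δλ = 178.22 − -153.70 = 331.92°; wrapped into (−180°, 180°]: -28.08°.
θ = atan2( sin Δλ · cos φ₂ , cos φ₁ · sin φ₂ − sin φ₁ · cos φ₂ · cos Δλ )
  = atan2(-0.32054, -0.88973) = -160.188° → normalised to [0°, 360°): 199.812°.

200°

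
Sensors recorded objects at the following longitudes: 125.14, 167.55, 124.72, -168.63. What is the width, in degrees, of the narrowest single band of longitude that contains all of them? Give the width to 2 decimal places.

Sort the longitudes: -168.63°, +124.72°, +125.14°, +167.55°.
Eastward gaps between consecutive values (wrapping around): 293.35°, 0.42°, 42.41°, 23.82°.
Largest gap = 293.35° ⇒ minimal covering band is its complement: 360° − 293.35° = 66.65°.
Band runs from +124.72° eastward to -168.63°, crossing the antimeridian.

66.65°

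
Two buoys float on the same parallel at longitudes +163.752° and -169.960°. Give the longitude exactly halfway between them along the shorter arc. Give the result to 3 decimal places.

Signed shortest Δλ from +163.752° to -169.960° is +26.288°.
Midpoint longitude = +163.752° + (+26.288°)/2 = +163.752° + 13.144° = +176.896°.
(The naïve average (+163.752 + -169.960)/2 = -3.104° is on the wrong side of the globe.)

+176.896°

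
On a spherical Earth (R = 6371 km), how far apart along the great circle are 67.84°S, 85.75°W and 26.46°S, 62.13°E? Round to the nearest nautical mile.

Δλ = 62.13 − -85.75 = 147.88°.
Δφ = -26.46 − -67.84 = 41.38°.
a = sin²(Δφ/2) + cos φ₁ · cos φ₂ · sin²(Δλ/2) = 0.436667.
c = 2·atan2(√a, √(1−a)) = 1.44379 rad → d = 6371·c ≈ 9198.38 km ≈ 4966.73 nmi.

4967 nmi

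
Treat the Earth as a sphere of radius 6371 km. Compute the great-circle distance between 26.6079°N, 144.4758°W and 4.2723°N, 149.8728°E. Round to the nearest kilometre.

Δλ = 149.8728 − -144.4758 = 294.3486°; wrapped into (−180°, 180°]: -65.6514°.
Δφ = 4.2723 − 26.6079 = -22.3356°.
a = sin²(Δφ/2) + cos φ₁ · cos φ₂ · sin²(Δλ/2) = 0.299518.
c = 2·atan2(√a, √(1−a)) = 1.15823 rad → d = 6371·c ≈ 7379.06 km.

7379 km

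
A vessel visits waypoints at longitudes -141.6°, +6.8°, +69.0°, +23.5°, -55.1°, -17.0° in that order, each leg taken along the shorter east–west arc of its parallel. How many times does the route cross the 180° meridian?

Leg 1: -141.6° → +6.8°, shortest Δλ = 148.4° (east) — does not cross 180°.
Leg 2: +6.8° → +69.0°, shortest Δλ = 62.2° (east) — does not cross 180°.
Leg 3: +69.0° → +23.5°, shortest Δλ = -45.5° (west) — does not cross 180°.
Leg 4: +23.5° → -55.1°, shortest Δλ = -78.6° (west) — does not cross 180°.
Leg 5: -55.1° → -17.0°, shortest Δλ = 38.1° (east) — does not cross 180°.
Total crossings: 0.

0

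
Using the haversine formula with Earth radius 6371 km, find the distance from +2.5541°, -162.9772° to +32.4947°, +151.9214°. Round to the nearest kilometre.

5758 km

Δλ = 151.9214 − -162.9772 = 314.8986°; wrapped into (−180°, 180°]: -45.1014°.
Δφ = 32.4947 − 2.5541 = 29.9406°.
a = sin²(Δφ/2) + cos φ₁ · cos φ₂ · sin²(Δλ/2) = 0.190652.
c = 2·atan2(√a, √(1−a)) = 0.90372 rad → d = 6371·c ≈ 5757.57 km.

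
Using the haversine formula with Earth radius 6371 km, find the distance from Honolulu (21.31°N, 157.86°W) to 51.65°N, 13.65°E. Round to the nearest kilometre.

11860 km

Δλ = 13.65 − -157.86 = 171.51°.
Δφ = 51.65 − 21.31 = 30.34°.
a = sin²(Δφ/2) + cos φ₁ · cos φ₂ · sin²(Δλ/2) = 0.643352.
c = 2·atan2(√a, √(1−a)) = 1.86158 rad → d = 6371·c ≈ 11860.14 km.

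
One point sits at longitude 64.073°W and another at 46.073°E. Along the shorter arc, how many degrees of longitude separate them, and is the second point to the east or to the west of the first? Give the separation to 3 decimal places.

Raw difference: 46.073 − -64.073 = 110.146°.
Normalise into (−180°, 180°]: 110.146° stays 110.146°.
Positive ⇒ the second point lies to the east; separation 110.146°.

110.146° east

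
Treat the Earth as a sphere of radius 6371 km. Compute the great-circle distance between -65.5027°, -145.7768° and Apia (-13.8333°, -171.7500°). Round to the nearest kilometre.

Δλ = -171.7500 − -145.7768 = -25.9732°.
Δφ = -13.8333 − -65.5027 = 51.6694°.
a = sin²(Δφ/2) + cos φ₁ · cos φ₂ · sin²(Δλ/2) = 0.210234.
c = 2·atan2(√a, √(1−a)) = 0.95264 rad → d = 6371·c ≈ 6069.28 km.

6069 km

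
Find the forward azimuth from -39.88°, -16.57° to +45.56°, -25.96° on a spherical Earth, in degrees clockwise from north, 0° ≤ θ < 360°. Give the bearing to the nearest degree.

353°

Δλ = -25.96 − -16.57 = -9.39°.
θ = atan2( sin Δλ · cos φ₂ , cos φ₁ · sin φ₂ − sin φ₁ · cos φ₂ · cos Δλ )
  = atan2(-0.11423, 0.99082) = -6.577° → normalised to [0°, 360°): 353.423°.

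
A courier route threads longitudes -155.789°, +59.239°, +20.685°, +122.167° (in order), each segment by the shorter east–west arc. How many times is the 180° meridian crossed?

Leg 1: -155.789° → +59.239°, shortest Δλ = -144.972° (west) — crosses 180°.
Leg 2: +59.239° → +20.685°, shortest Δλ = -38.554° (west) — does not cross 180°.
Leg 3: +20.685° → +122.167°, shortest Δλ = 101.482° (east) — does not cross 180°.
Total crossings: 1.

1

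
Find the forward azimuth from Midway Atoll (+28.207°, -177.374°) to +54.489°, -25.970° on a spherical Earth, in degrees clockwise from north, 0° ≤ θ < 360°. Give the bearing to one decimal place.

16.2°

Δλ = -25.970 − -177.374 = 151.404°.
θ = atan2( sin Δλ · cos φ₂ , cos φ₁ · sin φ₂ − sin φ₁ · cos φ₂ · cos Δλ )
  = atan2(0.27802, 0.95840) = 16.177° → normalised to [0°, 360°): 16.177°.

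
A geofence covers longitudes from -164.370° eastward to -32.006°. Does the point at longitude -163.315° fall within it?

Band width going east from -164.370° to -32.006°: ((-32.006 − -164.370) mod 360) = 132.364°.
Offset of -163.315° east of the west edge: ((-163.315 − -164.370) mod 360) = 1.055°.
1.055° ≤ 132.364° ⇒ inside.

Yes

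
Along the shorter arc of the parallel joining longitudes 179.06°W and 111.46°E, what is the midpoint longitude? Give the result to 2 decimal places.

146.20°E

Signed shortest Δλ from -179.06° to +111.46° is -69.48°.
Midpoint longitude = -179.06° + (-69.48°)/2 = -179.06° − 34.74° = -213.80°.
Normalise into (−180°, 180°]: +146.20°.
(The naïve average (-179.06 + +111.46)/2 = -33.8° is on the wrong side of the globe.)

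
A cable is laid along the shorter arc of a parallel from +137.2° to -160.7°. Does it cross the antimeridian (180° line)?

Naïve |-160.7 − 137.2| = 297.9° > 180°, so the shorter arc goes the other way round — across 180°.
Signed shortest Δλ = ((-160.7 − 137.2 + 180) mod 360) − 180 = 62.1°.
Going east by 62.1° from +137.2° passes through 180° before reaching -160.7°.

Yes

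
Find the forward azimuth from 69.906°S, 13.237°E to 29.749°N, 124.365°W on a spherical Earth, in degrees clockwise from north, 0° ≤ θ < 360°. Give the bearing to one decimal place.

Δλ = -124.365 − 13.237 = -137.602°.
θ = atan2( sin Δλ · cos φ₂ , cos φ₁ · sin φ₂ − sin φ₁ · cos φ₂ · cos Δλ )
  = atan2(-0.58541, -0.43165) = -126.403° → normalised to [0°, 360°): 233.597°.

233.6°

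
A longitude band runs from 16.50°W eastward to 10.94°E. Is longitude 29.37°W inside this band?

No

Band width going east from -16.50° to +10.94°: ((10.94 − -16.50) mod 360) = 27.44°.
Offset of -29.37° east of the west edge: ((-29.37 − -16.50) mod 360) = 347.13°.
347.13° > 27.44° ⇒ outside.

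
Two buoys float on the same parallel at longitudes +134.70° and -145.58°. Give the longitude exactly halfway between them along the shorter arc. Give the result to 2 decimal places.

+174.56°

Signed shortest Δλ from +134.70° to -145.58° is +79.72°.
Midpoint longitude = +134.70° + (+79.72°)/2 = +134.70° + 39.86° = +174.56°.
(The naïve average (+134.70 + -145.58)/2 = -5.44° is on the wrong side of the globe.)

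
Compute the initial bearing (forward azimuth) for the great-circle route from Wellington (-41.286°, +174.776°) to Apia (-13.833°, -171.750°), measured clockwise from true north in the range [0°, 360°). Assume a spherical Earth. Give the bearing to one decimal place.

Δλ = -171.750 − 174.776 = -346.526°; wrapped into (−180°, 180°]: 13.474°.
θ = atan2( sin Δλ · cos φ₂ , cos φ₁ · sin φ₂ − sin φ₁ · cos φ₂ · cos Δλ )
  = atan2(0.22625, 0.44339) = 27.034° → normalised to [0°, 360°): 27.034°.

27.0°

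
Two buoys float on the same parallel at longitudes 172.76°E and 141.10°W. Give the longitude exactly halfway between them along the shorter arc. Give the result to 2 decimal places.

164.17°W

Signed shortest Δλ from +172.76° to -141.10° is +46.14°.
Midpoint longitude = +172.76° + (+46.14°)/2 = +172.76° + 23.07° = +195.83°.
Normalise into (−180°, 180°]: -164.17°.
(The naïve average (+172.76 + -141.10)/2 = 15.83° is on the wrong side of the globe.)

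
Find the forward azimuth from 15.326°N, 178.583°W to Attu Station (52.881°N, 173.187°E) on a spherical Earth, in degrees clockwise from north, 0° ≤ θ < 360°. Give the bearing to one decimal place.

Δλ = 173.187 − -178.583 = 351.770°; wrapped into (−180°, 180°]: -8.230°.
θ = atan2( sin Δλ · cos φ₂ , cos φ₁ · sin φ₂ − sin φ₁ · cos φ₂ · cos Δλ )
  = atan2(-0.08639, 0.61117) = -8.045° → normalised to [0°, 360°): 351.955°.

352.0°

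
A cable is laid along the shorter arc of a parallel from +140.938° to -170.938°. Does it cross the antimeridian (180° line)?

Yes

Naïve |-170.938 − 140.938| = 311.876° > 180°, so the shorter arc goes the other way round — across 180°.
Signed shortest Δλ = ((-170.938 − 140.938 + 180) mod 360) − 180 = 48.124°.
Going east by 48.124° from +140.938° passes through 180° before reaching -170.938°.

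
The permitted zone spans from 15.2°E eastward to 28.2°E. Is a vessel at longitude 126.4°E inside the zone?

Band width going east from +15.2° to +28.2°: ((28.2 − 15.2) mod 360) = 13.0°.
Offset of +126.4° east of the west edge: ((126.4 − 15.2) mod 360) = 111.2°.
111.2° > 13.0° ⇒ outside.

No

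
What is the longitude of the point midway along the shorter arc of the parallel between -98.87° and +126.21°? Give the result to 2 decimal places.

Signed shortest Δλ from -98.87° to +126.21° is -134.92°.
Midpoint longitude = -98.87° + (-134.92°)/2 = -98.87° − 67.46° = -166.33°.
(The naïve average (-98.87 + +126.21)/2 = 13.67° is on the wrong side of the globe.)

-166.33°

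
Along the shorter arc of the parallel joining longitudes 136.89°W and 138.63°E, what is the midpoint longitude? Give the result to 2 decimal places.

179.13°W

Signed shortest Δλ from -136.89° to +138.63° is -84.48°.
Midpoint longitude = -136.89° + (-84.48°)/2 = -136.89° − 42.24° = -179.13°.
(The naïve average (-136.89 + +138.63)/2 = 0.87° is on the wrong side of the globe.)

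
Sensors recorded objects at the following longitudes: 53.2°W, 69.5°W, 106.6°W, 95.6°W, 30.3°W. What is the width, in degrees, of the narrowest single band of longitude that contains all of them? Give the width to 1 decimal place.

76.3°

Sort the longitudes: -106.6°, -95.6°, -69.5°, -53.2°, -30.3°.
Eastward gaps between consecutive values (wrapping around): 11.0°, 26.1°, 16.3°, 22.9°, 283.7°.
Largest gap = 283.7° ⇒ minimal covering band is its complement: 360° − 283.7° = 76.3°.
Band runs from -106.6° eastward to -30.3°.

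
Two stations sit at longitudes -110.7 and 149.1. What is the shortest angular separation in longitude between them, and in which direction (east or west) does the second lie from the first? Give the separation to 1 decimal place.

100.2° west

Raw difference: 149.1 − -110.7 = 259.8°.
Normalise into (−180°, 180°]: 259.8° − 360° = -100.2°.
Negative ⇒ the second point lies to the west; separation 100.2°.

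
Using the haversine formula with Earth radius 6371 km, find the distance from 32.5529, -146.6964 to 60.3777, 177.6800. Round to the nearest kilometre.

Δλ = 177.6800 − -146.6964 = 324.3764°; wrapped into (−180°, 180°]: -35.6236°.
Δφ = 60.3777 − 32.5529 = 27.8248°.
a = sin²(Δφ/2) + cos φ₁ · cos φ₂ · sin²(Δλ/2) = 0.096794.
c = 2·atan2(√a, √(1−a)) = 0.63274 rad → d = 6371·c ≈ 4031.17 km.

4031 km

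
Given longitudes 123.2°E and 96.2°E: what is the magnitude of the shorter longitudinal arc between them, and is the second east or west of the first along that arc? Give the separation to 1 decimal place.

Raw difference: 96.2 − 123.2 = -27.0°.
Normalise into (−180°, 180°]: -27.0° stays -27.0°.
Negative ⇒ the second point lies to the west; separation 27.0°.

27.0° west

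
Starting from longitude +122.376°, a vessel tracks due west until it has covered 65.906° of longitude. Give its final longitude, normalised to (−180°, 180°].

+56.470°

Start at +122.376°; shift −65.906° → +56.470°.
+56.470° already lies in (−180°, 180°].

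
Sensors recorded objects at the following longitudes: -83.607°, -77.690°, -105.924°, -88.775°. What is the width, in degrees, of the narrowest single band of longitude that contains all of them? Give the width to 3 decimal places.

Sort the longitudes: -105.924°, -88.775°, -83.607°, -77.690°.
Eastward gaps between consecutive values (wrapping around): 17.149°, 5.168°, 5.917°, 331.766°.
Largest gap = 331.766° ⇒ minimal covering band is its complement: 360° − 331.766° = 28.234°.
Band runs from -105.924° eastward to -77.690°.

28.234°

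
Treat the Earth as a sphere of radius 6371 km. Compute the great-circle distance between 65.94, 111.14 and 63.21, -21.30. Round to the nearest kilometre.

5146 km

Δλ = -21.30 − 111.14 = -132.44°.
Δφ = 63.21 − 65.94 = -2.73°.
a = sin²(Δφ/2) + cos φ₁ · cos φ₂ · sin²(Δλ/2) = 0.154446.
c = 2·atan2(√a, √(1−a)) = 0.80778 rad → d = 6371·c ≈ 5146.35 km.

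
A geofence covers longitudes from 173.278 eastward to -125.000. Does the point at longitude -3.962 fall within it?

No

Band width going east from +173.278° to -125.000°: ((-125.000 − 173.278) mod 360) = 61.722°.
Offset of -3.962° east of the west edge: ((-3.962 − 173.278) mod 360) = 182.760°.
182.760° > 61.722° ⇒ outside.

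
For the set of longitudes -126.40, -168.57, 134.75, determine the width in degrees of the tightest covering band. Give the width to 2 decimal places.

98.85°

Sort the longitudes: -168.57°, -126.40°, +134.75°.
Eastward gaps between consecutive values (wrapping around): 42.17°, 261.15°, 56.68°.
Largest gap = 261.15° ⇒ minimal covering band is its complement: 360° − 261.15° = 98.85°.
Band runs from +134.75° eastward to -126.40°, crossing the antimeridian.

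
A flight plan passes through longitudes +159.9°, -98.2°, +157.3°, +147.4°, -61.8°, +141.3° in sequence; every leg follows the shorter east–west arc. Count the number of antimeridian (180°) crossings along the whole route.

Leg 1: +159.9° → -98.2°, shortest Δλ = 101.9° (east) — crosses 180°.
Leg 2: -98.2° → +157.3°, shortest Δλ = -104.5° (west) — crosses 180°.
Leg 3: +157.3° → +147.4°, shortest Δλ = -9.9° (west) — does not cross 180°.
Leg 4: +147.4° → -61.8°, shortest Δλ = 150.8° (east) — crosses 180°.
Leg 5: -61.8° → +141.3°, shortest Δλ = -156.9° (west) — crosses 180°.
Total crossings: 4.

4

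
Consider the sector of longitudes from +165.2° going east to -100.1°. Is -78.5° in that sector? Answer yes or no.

Band width going east from +165.2° to -100.1°: ((-100.1 − 165.2) mod 360) = 94.7°.
Offset of -78.5° east of the west edge: ((-78.5 − 165.2) mod 360) = 116.3°.
116.3° > 94.7° ⇒ outside.

No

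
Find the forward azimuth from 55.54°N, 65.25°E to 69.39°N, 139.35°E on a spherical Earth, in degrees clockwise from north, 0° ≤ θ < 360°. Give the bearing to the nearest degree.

Δλ = 139.35 − 65.25 = 74.10°.
θ = atan2( sin Δλ · cos φ₂ , cos φ₁ · sin φ₂ − sin φ₁ · cos φ₂ · cos Δλ )
  = atan2(0.33854, 0.45010) = 36.948° → normalised to [0°, 360°): 36.948°.

37°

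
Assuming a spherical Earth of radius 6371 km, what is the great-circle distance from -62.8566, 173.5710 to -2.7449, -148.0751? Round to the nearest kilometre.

7386 km

Δλ = -148.0751 − 173.5710 = -321.6461°; wrapped into (−180°, 180°]: 38.3539°.
Δφ = -2.7449 − -62.8566 = 60.1117°.
a = sin²(Δφ/2) + cos φ₁ · cos φ₂ · sin²(Δλ/2) = 0.300016.
c = 2·atan2(√a, √(1−a)) = 1.15931 rad → d = 6371·c ≈ 7385.99 km.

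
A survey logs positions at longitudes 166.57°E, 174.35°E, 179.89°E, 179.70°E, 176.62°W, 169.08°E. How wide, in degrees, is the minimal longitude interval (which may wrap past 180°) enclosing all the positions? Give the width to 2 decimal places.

Sort the longitudes: -176.62°, +166.57°, +169.08°, +174.35°, +179.70°, +179.89°.
Eastward gaps between consecutive values (wrapping around): 343.19°, 2.51°, 5.27°, 5.35°, 0.19°, 3.49°.
Largest gap = 343.19° ⇒ minimal covering band is its complement: 360° − 343.19° = 16.81°.
Band runs from +166.57° eastward to -176.62°, crossing the antimeridian.

16.81°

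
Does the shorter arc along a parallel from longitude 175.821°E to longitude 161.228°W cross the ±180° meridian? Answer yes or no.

Naïve |-161.228 − 175.821| = 337.049° > 180°, so the shorter arc goes the other way round — across 180°.
Signed shortest Δλ = ((-161.228 − 175.821 + 180) mod 360) − 180 = 22.951°.
Going east by 22.951° from +175.821° passes through 180° before reaching -161.228°.

Yes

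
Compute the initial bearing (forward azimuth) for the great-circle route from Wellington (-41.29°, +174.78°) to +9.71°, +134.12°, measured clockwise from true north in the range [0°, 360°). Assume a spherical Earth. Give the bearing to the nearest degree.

Δλ = 134.12 − 174.78 = -40.66°.
θ = atan2( sin Δλ · cos φ₂ , cos φ₁ · sin φ₂ − sin φ₁ · cos φ₂ · cos Δλ )
  = atan2(-0.64223, 0.62013) = -46.003° → normalised to [0°, 360°): 313.997°.

314°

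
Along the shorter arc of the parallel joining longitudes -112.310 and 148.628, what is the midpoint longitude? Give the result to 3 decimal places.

-161.841°

Signed shortest Δλ from -112.310° to +148.628° is -99.062°.
Midpoint longitude = -112.310° + (-99.062°)/2 = -112.310° − 49.531° = -161.841°.
(The naïve average (-112.310 + +148.628)/2 = 18.159° is on the wrong side of the globe.)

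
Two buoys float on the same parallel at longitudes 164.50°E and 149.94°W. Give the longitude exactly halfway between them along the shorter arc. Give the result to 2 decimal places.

Signed shortest Δλ from +164.50° to -149.94° is +45.56°.
Midpoint longitude = +164.50° + (+45.56°)/2 = +164.50° + 22.78° = +187.28°.
Normalise into (−180°, 180°]: -172.72°.
(The naïve average (+164.50 + -149.94)/2 = 7.28° is on the wrong side of the globe.)

172.72°W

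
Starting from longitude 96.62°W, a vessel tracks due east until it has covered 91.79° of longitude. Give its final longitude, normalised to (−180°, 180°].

4.83°W

Start at -96.62°; shift +91.79° → -4.83°.
-4.83° already lies in (−180°, 180°].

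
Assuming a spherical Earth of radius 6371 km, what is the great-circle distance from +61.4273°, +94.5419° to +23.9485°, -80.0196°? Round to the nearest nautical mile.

Δλ = -80.0196 − 94.5419 = -174.5615°.
Δφ = 23.9485 − 61.4273 = -37.4788°.
a = sin²(Δφ/2) + cos φ₁ · cos φ₂ · sin²(Δλ/2) = 0.539326.
c = 2·atan2(√a, √(1−a)) = 1.64953 rad → d = 6371·c ≈ 10509.16 km ≈ 5674.49 nmi.

5674 nmi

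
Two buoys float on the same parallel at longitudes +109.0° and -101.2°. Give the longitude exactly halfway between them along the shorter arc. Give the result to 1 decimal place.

Signed shortest Δλ from +109.0° to -101.2° is +149.8°.
Midpoint longitude = +109.0° + (+149.8°)/2 = +109.0° + 74.9° = +183.9°.
Normalise into (−180°, 180°]: -176.1°.
(The naïve average (+109.0 + -101.2)/2 = 3.9° is on the wrong side of the globe.)

-176.1°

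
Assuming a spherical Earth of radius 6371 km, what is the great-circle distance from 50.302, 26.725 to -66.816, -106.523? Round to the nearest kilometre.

16856 km

Δλ = -106.523 − 26.725 = -133.248°.
Δφ = -66.816 − 50.302 = -117.118°.
a = sin²(Δφ/2) + cos φ₁ · cos φ₂ · sin²(Δλ/2) = 0.939790.
c = 2·atan2(√a, √(1−a)) = 2.64577 rad → d = 6371·c ≈ 16856.22 km.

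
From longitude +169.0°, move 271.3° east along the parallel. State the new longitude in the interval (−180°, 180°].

Start at +169.0°; shift +271.3° → +440.3°.
+440.3° lies outside (−180°, 180°]; subtract 360° → +80.3°.

+80.3°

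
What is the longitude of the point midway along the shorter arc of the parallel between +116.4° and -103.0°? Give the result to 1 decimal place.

Signed shortest Δλ from +116.4° to -103.0° is +140.6°.
Midpoint longitude = +116.4° + (+140.6°)/2 = +116.4° + 70.3° = +186.7°.
Normalise into (−180°, 180°]: -173.3°.
(The naïve average (+116.4 + -103.0)/2 = 6.7° is on the wrong side of the globe.)

-173.3°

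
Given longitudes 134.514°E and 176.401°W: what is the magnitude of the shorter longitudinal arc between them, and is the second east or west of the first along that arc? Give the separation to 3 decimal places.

Raw difference: -176.401 − 134.514 = -310.915°.
Normalise into (−180°, 180°]: -310.915° + 360° = 49.085°.
Positive ⇒ the second point lies to the east; separation 49.085°.

49.085° east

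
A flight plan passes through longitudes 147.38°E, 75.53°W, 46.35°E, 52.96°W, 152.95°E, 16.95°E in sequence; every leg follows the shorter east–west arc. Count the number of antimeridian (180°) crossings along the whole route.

2

Leg 1: +147.38° → -75.53°, shortest Δλ = 137.09° (east) — crosses 180°.
Leg 2: -75.53° → +46.35°, shortest Δλ = 121.88° (east) — does not cross 180°.
Leg 3: +46.35° → -52.96°, shortest Δλ = -99.31° (west) — does not cross 180°.
Leg 4: -52.96° → +152.95°, shortest Δλ = -154.09° (west) — crosses 180°.
Leg 5: +152.95° → +16.95°, shortest Δλ = -136.0° (west) — does not cross 180°.
Total crossings: 2.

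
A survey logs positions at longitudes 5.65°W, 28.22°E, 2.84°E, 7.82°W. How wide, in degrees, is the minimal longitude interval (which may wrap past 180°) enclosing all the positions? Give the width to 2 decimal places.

Sort the longitudes: -7.82°, -5.65°, +2.84°, +28.22°.
Eastward gaps between consecutive values (wrapping around): 2.17°, 8.49°, 25.38°, 323.96°.
Largest gap = 323.96° ⇒ minimal covering band is its complement: 360° − 323.96° = 36.04°.
Band runs from -7.82° eastward to +28.22°.

36.04°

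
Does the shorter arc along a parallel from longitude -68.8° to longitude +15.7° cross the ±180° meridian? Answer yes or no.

No

Signed shortest Δλ = ((15.7 − -68.8 + 180) mod 360) − 180 = 84.5°.
Going east by 84.5° from -68.8° reaches +15.7° without touching 180°.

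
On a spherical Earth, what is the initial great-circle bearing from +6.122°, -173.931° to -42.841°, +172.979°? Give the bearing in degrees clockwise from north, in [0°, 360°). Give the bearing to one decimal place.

192.4°

Δλ = 172.979 − -173.931 = 346.910°; wrapped into (−180°, 180°]: -13.090°.
θ = atan2( sin Δλ · cos φ₂ , cos φ₁ · sin φ₂ − sin φ₁ · cos φ₂ · cos Δλ )
  = atan2(-0.16607, -0.75225) = -167.551° → normalised to [0°, 360°): 192.449°.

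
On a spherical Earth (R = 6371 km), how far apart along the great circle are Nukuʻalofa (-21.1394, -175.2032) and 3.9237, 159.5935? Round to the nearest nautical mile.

2113 nmi

Δλ = 159.5935 − -175.2032 = 334.7967°; wrapped into (−180°, 180°]: -25.2033°.
Δφ = 3.9237 − -21.1394 = 25.0631°.
a = sin²(Δφ/2) + cos φ₁ · cos φ₂ · sin²(Δλ/2) = 0.091371.
c = 2·atan2(√a, √(1−a)) = 0.61416 rad → d = 6371·c ≈ 3912.80 km ≈ 2112.74 nmi.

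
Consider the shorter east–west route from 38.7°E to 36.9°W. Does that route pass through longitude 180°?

Signed shortest Δλ = ((-36.9 − 38.7 + 180) mod 360) − 180 = -75.6°.
Going west by 75.6° from +38.7° reaches -36.9° without touching 180°.

No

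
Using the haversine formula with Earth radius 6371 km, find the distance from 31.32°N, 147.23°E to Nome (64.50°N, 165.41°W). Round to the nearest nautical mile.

2647 nmi

Δλ = -165.41 − 147.23 = -312.64°; wrapped into (−180°, 180°]: 47.36°.
Δφ = 64.50 − 31.32 = 33.18°.
a = sin²(Δφ/2) + cos φ₁ · cos φ₂ · sin²(Δλ/2) = 0.140846.
c = 2·atan2(√a, √(1−a)) = 0.76943 rad → d = 6371·c ≈ 4902.04 km ≈ 2646.89 nmi.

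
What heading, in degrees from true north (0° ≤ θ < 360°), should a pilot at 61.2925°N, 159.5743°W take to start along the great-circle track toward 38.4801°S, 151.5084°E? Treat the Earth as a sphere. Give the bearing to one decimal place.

218.2°

Δλ = 151.5084 − -159.5743 = 311.0827°; wrapped into (−180°, 180°]: -48.9173°.
θ = atan2( sin Δλ · cos φ₂ , cos φ₁ · sin φ₂ − sin φ₁ · cos φ₂ · cos Δλ )
  = atan2(-0.59006, -0.75009) = -141.809° → normalised to [0°, 360°): 218.191°.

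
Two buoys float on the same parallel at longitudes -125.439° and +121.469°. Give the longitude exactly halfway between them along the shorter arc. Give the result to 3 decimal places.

+178.015°

Signed shortest Δλ from -125.439° to +121.469° is -113.092°.
Midpoint longitude = -125.439° + (-113.092°)/2 = -125.439° − 56.546° = -181.985°.
Normalise into (−180°, 180°]: +178.015°.
(The naïve average (-125.439 + +121.469)/2 = -1.985° is on the wrong side of the globe.)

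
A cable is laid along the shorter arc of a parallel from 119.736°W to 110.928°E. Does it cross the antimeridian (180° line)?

Yes

Naïve |110.928 − -119.736| = 230.664° > 180°, so the shorter arc goes the other way round — across 180°.
Signed shortest Δλ = ((110.928 − -119.736 + 180) mod 360) − 180 = -129.336°.
Going west by 129.336° from -119.736° passes through 180° before reaching +110.928°.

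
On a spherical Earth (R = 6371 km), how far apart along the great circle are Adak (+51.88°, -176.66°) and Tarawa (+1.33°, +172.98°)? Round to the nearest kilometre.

5703 km

Δλ = 172.98 − -176.66 = 349.64°; wrapped into (−180°, 180°]: -10.36°.
Δφ = 1.33 − 51.88 = -50.55°.
a = sin²(Δφ/2) + cos φ₁ · cos φ₂ · sin²(Δλ/2) = 0.187328.
c = 2·atan2(√a, √(1−a)) = 0.89522 rad → d = 6371·c ≈ 5703.48 km.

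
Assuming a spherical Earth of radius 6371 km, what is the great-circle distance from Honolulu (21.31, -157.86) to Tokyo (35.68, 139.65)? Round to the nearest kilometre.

6209 km

Δλ = 139.65 − -157.86 = 297.51°; wrapped into (−180°, 180°]: -62.49°.
Δφ = 35.68 − 21.31 = 14.37°.
a = sin²(Δφ/2) + cos φ₁ · cos φ₂ · sin²(Δλ/2) = 0.219245.
c = 2·atan2(√a, √(1−a)) = 0.97459 rad → d = 6371·c ≈ 6209.10 km.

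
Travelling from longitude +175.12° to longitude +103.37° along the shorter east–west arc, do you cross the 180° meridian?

Signed shortest Δλ = ((103.37 − 175.12 + 180) mod 360) − 180 = -71.75°.
Going west by 71.75° from +175.12° reaches +103.37° without touching 180°.

No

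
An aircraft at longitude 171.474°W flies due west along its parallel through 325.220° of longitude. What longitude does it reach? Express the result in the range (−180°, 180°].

Start at -171.474°; shift −325.220° → -496.694°.
-496.694° lies outside (−180°, 180°]; add 360° → -136.694°.

136.694°W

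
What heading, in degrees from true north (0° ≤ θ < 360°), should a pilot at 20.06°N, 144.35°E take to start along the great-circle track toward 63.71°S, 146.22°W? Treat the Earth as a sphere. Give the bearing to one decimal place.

155.2°

Δλ = -146.22 − 144.35 = -290.57°; wrapped into (−180°, 180°]: 69.43°.
θ = atan2( sin Δλ · cos φ₂ , cos φ₁ · sin φ₂ − sin φ₁ · cos φ₂ · cos Δλ )
  = atan2(0.41468, -0.89555) = 155.154° → normalised to [0°, 360°): 155.154°.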